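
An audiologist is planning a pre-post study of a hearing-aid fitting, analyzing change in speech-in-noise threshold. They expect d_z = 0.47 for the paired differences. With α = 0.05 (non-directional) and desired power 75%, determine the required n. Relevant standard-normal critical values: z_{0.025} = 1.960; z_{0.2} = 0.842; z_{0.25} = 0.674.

n = 32 pairs

For a paired (one-sample on differences) test: n = ((z_{α/2} + z_β) / d)².
z_{α/2} + z_β = 1.960 + 0.674 = 2.634.
n = (2.634 / 0.47)² = 5.604² = 31.41.
Round up.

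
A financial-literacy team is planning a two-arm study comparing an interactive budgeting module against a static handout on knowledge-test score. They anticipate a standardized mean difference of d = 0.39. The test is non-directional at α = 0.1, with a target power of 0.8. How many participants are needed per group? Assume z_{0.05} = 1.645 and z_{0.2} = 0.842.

For two independent groups with equal n: n = 2·((z_{α/2} + z_β) / d)².
z_{α/2} + z_β = 1.645 + 0.842 = 2.487.
n = 2 × (2.487 / 0.39)² = 2 × 6.377² = 2 × 40.67 = 81.3.
Round up to the next whole participant.

n = 82 per group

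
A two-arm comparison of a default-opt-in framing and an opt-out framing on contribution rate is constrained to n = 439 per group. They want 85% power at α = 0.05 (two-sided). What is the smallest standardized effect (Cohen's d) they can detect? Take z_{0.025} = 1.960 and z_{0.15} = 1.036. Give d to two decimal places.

For two independent groups of n = 439 each: d_min = (z_{α/2} + z_β)·√(2/n).
z-sum = 1.960 + 1.036 = 2.996.
d_min = 2.996 × √(2/439) = 2.996 × 0.0675 = 0.202.

d_min ≈ 0.20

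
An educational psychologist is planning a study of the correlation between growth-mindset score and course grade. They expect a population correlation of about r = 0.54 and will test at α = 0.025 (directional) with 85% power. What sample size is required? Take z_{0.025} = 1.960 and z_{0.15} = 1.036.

Fisher's z: C = ½·ln((1+r)/(1−r)) = ½·ln(3.3478) = 0.6042.
n = ((z_{α} + z_β)/C)² + 3.
(1.960 + 1.036) / 0.6042 = 2.996 / 0.6042 = 4.959.
n = 4.959² + 3 = 24.59 + 3 = 27.6.
Round up.

n = 28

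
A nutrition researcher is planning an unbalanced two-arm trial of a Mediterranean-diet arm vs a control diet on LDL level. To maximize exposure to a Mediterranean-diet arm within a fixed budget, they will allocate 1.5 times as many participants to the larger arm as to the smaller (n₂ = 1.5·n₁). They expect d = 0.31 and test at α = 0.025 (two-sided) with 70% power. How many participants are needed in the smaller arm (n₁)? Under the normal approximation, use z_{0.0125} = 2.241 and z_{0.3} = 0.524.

With allocation ratio k = n₂/n₁ = 1.5, Var(x̄₁−x̄₂) = σ²(1/n₁ + 1/(k·n₁)) = σ²·(k+1)/(k·n₁).
So n₁ = (1 + 1/k)·((z_{α/2} + z_β)/d)² = 1.667 × (2.765/0.31)².
n₁ = 1.667 × 79.55 = 132.6.
Round up: n₁ = 133, giving n₂ = ⌈1.5 × 133⌉ = ⌈199.5⌉ = 200.

n₁ = 133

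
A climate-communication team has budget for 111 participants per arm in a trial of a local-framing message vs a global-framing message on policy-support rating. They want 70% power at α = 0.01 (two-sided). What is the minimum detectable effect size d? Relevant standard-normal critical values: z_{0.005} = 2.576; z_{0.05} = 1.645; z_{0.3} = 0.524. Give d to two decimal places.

d_min ≈ 0.42

For two independent groups of n = 111 each: d_min = (z_{α/2} + z_β)·√(2/n).
z-sum = 2.576 + 0.524 = 3.100.
d_min = 3.100 × √(2/111) = 3.100 × 0.1342 = 0.416.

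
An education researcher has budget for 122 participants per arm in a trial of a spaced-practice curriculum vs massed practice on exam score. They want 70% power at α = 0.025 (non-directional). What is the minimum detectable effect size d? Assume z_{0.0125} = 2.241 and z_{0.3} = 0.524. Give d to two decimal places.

d_min ≈ 0.35

For two independent groups of n = 122 each: d_min = (z_{α/2} + z_β)·√(2/n).
z-sum = 2.241 + 0.524 = 2.765.
d_min = 2.765 × √(2/122) = 2.765 × 0.1280 = 0.354.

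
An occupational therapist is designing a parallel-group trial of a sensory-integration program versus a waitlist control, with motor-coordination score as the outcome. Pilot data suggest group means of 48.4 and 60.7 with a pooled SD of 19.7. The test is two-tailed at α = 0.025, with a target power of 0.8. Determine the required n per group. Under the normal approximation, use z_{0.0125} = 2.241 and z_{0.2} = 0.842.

n = 49 per group

Cohen's d = |M₁ − M₂| / SD_pooled = |48.4 − 60.7| / 19.7 = 12.3 / 19.7 = 0.624.
For two independent groups with equal n: n = 2·((z_{α/2} + z_β) / d)².
z_{α/2} + z_β = 2.241 + 0.842 = 3.083.
n = 2 × (3.083 / 0.624)² = 2 × 4.941² = 2 × 24.41 = 48.8.
Round up to the next whole participant.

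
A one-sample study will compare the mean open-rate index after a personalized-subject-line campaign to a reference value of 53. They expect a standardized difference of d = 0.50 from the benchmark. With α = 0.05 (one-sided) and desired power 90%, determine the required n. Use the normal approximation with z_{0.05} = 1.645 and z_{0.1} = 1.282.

n = 35

For a one-sample test: n = ((z_{α} + z_β) / d)².
z_{α} + z_β = 1.645 + 1.282 = 2.927.
n = (2.927 / 0.50)² = 5.854² = 34.27.
Round up.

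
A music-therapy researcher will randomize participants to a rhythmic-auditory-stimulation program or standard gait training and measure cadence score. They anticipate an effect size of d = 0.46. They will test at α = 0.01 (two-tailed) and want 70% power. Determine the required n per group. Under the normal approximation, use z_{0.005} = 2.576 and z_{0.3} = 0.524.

n = 91 per group

For two independent groups with equal n: n = 2·((z_{α/2} + z_β) / d)².
z_{α/2} + z_β = 2.576 + 0.524 = 3.100.
n = 2 × (3.100 / 0.46)² = 2 × 6.739² = 2 × 45.42 = 90.8.
Round up to the next whole participant.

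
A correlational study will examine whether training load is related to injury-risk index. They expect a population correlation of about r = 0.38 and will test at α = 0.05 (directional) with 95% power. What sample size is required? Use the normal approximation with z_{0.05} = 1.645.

Fisher's z: C = ½·ln((1+r)/(1−r)) = ½·ln(2.2258) = 0.4001.
n = ((z_{α} + z_β)/C)² + 3.
(1.645 + 1.645) / 0.4001 = 3.290 / 0.4001 = 8.223.
n = 8.223² + 3 = 67.62 + 3 = 70.6.
Round up.

n = 71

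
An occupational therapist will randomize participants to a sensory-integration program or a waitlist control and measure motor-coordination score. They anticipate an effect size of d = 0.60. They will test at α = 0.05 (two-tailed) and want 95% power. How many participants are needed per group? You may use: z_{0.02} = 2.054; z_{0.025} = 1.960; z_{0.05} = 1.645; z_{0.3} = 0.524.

n = 73 per group

For two independent groups with equal n: n = 2·((z_{α/2} + z_β) / d)².
z_{α/2} + z_β = 1.960 + 1.645 = 3.605.
n = 2 × (3.605 / 0.60)² = 2 × 6.008² = 2 × 36.10 = 72.2.
Round up to the next whole participant.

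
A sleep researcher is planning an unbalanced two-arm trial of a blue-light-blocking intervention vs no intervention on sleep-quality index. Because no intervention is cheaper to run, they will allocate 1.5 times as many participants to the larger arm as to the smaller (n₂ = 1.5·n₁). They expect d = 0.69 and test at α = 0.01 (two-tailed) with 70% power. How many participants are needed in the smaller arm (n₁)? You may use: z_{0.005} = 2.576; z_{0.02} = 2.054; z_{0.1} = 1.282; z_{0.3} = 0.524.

With allocation ratio k = n₂/n₁ = 1.5, Var(x̄₁−x̄₂) = σ²(1/n₁ + 1/(k·n₁)) = σ²·(k+1)/(k·n₁).
So n₁ = (1 + 1/k)·((z_{α/2} + z_β)/d)² = 1.667 × (3.100/0.69)².
n₁ = 1.667 × 20.18 = 33.6.
Round up: n₁ = 34, giving n₂ = 1.5 × 34 = 51.

n₁ = 34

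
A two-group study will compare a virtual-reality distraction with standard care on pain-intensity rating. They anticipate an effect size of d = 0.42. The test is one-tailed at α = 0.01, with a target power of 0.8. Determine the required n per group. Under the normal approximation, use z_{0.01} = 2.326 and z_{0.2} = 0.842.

n = 114 per group

For two independent groups with equal n: n = 2·((z_{α} + z_β) / d)².
z_{α} + z_β = 2.326 + 0.842 = 3.168.
n = 2 × (3.168 / 0.42)² = 2 × 7.543² = 2 × 56.89 = 113.8.
Round up to the next whole participant.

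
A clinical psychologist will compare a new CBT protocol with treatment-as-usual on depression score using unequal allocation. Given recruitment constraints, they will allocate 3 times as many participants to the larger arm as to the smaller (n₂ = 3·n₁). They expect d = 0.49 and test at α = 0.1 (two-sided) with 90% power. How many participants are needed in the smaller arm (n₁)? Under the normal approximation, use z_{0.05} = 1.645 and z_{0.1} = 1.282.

With allocation ratio k = n₂/n₁ = 3, Var(x̄₁−x̄₂) = σ²(1/n₁ + 1/(k·n₁)) = σ²·(k+1)/(k·n₁).
So n₁ = (1 + 1/k)·((z_{α/2} + z_β)/d)² = 1.333 × (2.927/0.49)².
n₁ = 1.333 × 35.68 = 47.6.
Round up: n₁ = 48, giving n₂ = 3 × 48 = 144.

n₁ = 48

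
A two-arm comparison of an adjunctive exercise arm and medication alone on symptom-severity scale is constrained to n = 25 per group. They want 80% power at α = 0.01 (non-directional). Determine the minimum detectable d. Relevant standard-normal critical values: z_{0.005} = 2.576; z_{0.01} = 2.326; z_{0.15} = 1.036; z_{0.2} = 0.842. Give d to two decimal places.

d_min ≈ 0.97

For two independent groups of n = 25 each: d_min = (z_{α/2} + z_β)·√(2/n).
z-sum = 2.576 + 0.842 = 3.418.
d_min = 3.418 × √(2/25) = 3.418 × 0.2828 = 0.967.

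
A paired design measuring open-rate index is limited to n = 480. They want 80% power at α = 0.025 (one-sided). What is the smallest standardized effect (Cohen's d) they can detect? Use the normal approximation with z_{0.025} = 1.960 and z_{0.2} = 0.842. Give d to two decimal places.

d_min ≈ 0.13

For a single sample (or paired design) of n = 480: d_min = (z_{α} + z_β)/√n.
z-sum = 1.960 + 0.842 = 2.802.
d_min = 2.802 / √480 = 2.802 / 21.909 = 0.128.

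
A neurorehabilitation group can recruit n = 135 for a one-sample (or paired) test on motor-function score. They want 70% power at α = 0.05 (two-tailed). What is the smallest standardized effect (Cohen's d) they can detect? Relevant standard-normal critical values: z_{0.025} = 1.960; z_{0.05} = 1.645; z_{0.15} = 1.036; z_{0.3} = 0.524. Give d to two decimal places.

d_min ≈ 0.21

For a single sample (or paired design) of n = 135: d_min = (z_{α/2} + z_β)/√n.
z-sum = 1.960 + 0.524 = 2.484.
d_min = 2.484 / √135 = 2.484 / 11.619 = 0.214.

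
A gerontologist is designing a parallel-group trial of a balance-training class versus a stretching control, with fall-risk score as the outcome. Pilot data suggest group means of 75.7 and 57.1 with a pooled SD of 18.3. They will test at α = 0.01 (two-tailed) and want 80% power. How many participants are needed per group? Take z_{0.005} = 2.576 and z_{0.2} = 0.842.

Cohen's d = |M₁ − M₂| / SD_pooled = |75.7 − 57.1| / 18.3 = 18.6 / 18.3 = 1.016.
For two independent groups with equal n: n = 2·((z_{α/2} + z_β) / d)².
z_{α/2} + z_β = 2.576 + 0.842 = 3.418.
n = 2 × (3.418 / 1.016)² = 2 × 3.364² = 2 × 11.32 = 22.6.
Round up to the next whole participant.

n = 23 per group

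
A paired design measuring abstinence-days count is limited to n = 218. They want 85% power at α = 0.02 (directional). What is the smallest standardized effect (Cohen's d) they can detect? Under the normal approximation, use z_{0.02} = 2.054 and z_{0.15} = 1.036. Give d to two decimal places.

d_min ≈ 0.21

For a single sample (or paired design) of n = 218: d_min = (z_{α} + z_β)/√n.
z-sum = 2.054 + 1.036 = 3.090.
d_min = 3.090 / √218 = 3.090 / 14.765 = 0.209.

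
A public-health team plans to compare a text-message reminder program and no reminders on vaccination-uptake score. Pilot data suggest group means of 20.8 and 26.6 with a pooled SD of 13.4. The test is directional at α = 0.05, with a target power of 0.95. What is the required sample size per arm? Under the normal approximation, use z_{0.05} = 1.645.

Cohen's d = |M₁ − M₂| / SD_pooled = |20.8 − 26.6| / 13.4 = 5.8 / 13.4 = 0.433.
For two independent groups with equal n: n = 2·((z_{α} + z_β) / d)².
z_{α} + z_β = 1.645 + 1.645 = 3.290.
n = 2 × (3.290 / 0.433)² = 2 × 7.598² = 2 × 57.73 = 115.5.
Round up to the next whole participant.

n = 116 per group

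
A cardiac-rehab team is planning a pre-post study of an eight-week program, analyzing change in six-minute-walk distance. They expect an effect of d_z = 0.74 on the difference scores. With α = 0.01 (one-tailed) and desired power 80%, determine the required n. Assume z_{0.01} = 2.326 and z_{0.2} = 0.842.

For a paired (one-sample on differences) test: n = ((z_{α} + z_β) / d)².
z_{α} + z_β = 2.326 + 0.842 = 3.168.
n = (3.168 / 0.74)² = 4.281² = 18.33.
Round up.

n = 19 pairs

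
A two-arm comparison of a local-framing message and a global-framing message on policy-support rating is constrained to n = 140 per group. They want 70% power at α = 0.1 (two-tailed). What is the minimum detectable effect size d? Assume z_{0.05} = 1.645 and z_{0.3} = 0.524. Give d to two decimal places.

For two independent groups of n = 140 each: d_min = (z_{α/2} + z_β)·√(2/n).
z-sum = 1.645 + 0.524 = 2.169.
d_min = 2.169 × √(2/140) = 2.169 × 0.1195 = 0.259.

d_min ≈ 0.26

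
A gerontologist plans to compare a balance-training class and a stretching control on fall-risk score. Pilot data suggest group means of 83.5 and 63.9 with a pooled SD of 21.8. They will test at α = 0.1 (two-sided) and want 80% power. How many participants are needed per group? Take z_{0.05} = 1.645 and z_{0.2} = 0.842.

Cohen's d = |M₁ − M₂| / SD_pooled = |83.5 − 63.9| / 21.8 = 19.6 / 21.8 = 0.899.
For two independent groups with equal n: n = 2·((z_{α/2} + z_β) / d)².
z_{α/2} + z_β = 1.645 + 0.842 = 2.487.
n = 2 × (2.487 / 0.899)² = 2 × 2.766² = 2 × 7.65 = 15.3.
Round up to the next whole participant.

n = 16 per group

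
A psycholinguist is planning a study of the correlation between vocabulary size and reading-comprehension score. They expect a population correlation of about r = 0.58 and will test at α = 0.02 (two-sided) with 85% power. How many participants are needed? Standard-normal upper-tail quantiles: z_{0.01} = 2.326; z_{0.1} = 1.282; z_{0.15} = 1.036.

n = 29

Fisher's z: C = ½·ln((1+r)/(1−r)) = ½·ln(3.7619) = 0.6625.
n = ((z_{α/2} + z_β)/C)² + 3.
(2.326 + 1.036) / 0.6625 = 3.362 / 0.6625 = 5.075.
n = 5.075² + 3 = 25.75 + 3 = 28.8.
Round up.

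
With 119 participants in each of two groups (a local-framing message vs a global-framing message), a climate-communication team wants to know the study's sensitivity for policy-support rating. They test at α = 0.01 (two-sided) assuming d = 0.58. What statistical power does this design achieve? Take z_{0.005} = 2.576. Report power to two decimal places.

power ≈ 0.97

For two equal groups, power = Φ(d·√(n/2) − z_{α/2}).
d·√(n/2) = 0.58 × √(119/2) = 0.58 × 7.714 = 4.474.
z_β = 4.474 − 2.576 = 1.898.
Power = Φ(1.898) = 0.971.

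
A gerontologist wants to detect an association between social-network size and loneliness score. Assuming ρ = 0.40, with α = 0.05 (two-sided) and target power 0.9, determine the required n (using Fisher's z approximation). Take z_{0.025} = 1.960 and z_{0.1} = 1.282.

n = 62

Fisher's z: C = ½·ln((1+r)/(1−r)) = ½·ln(2.3333) = 0.4236.
n = ((z_{α/2} + z_β)/C)² + 3.
(1.960 + 1.282) / 0.4236 = 3.242 / 0.4236 = 7.653.
n = 7.653² + 3 = 58.58 + 3 = 61.6.
Round up.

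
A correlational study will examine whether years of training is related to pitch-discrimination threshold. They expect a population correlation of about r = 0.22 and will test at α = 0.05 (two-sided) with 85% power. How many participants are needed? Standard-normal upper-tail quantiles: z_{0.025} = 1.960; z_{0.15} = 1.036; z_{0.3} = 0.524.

Fisher's z: C = ½·ln((1+r)/(1−r)) = ½·ln(1.5641) = 0.2237.
n = ((z_{α/2} + z_β)/C)² + 3.
(1.960 + 1.036) / 0.2237 = 2.996 / 0.2237 = 13.393.
n = 13.393² + 3 = 179.37 + 3 = 182.4.
Round up.

n = 183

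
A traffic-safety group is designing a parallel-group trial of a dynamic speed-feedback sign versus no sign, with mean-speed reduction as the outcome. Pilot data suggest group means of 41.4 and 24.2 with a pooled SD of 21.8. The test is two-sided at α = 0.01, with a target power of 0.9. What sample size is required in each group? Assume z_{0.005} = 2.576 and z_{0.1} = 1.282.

n = 48 per group

Cohen's d = |M₁ − M₂| / SD_pooled = |41.4 − 24.2| / 21.8 = 17.2 / 21.8 = 0.789.
For two independent groups with equal n: n = 2·((z_{α/2} + z_β) / d)².
z_{α/2} + z_β = 2.576 + 1.282 = 3.858.
n = 2 × (3.858 / 0.789)² = 2 × 4.890² = 2 × 23.91 = 47.8.
Round up to the next whole participant.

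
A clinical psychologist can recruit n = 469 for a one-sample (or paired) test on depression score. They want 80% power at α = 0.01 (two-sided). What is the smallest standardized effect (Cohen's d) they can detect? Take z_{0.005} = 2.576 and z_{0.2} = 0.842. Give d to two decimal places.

d_min ≈ 0.16

For a single sample (or paired design) of n = 469: d_min = (z_{α/2} + z_β)/√n.
z-sum = 2.576 + 0.842 = 3.418.
d_min = 3.418 / √469 = 3.418 / 21.656 = 0.158.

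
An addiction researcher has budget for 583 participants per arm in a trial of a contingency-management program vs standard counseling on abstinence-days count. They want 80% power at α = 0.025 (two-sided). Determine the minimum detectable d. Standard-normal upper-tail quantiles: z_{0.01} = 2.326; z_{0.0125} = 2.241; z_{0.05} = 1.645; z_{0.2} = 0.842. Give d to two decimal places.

For two independent groups of n = 583 each: d_min = (z_{α/2} + z_β)·√(2/n).
z-sum = 2.241 + 0.842 = 3.083.
d_min = 3.083 × √(2/583) = 3.083 × 0.0586 = 0.181.

d_min ≈ 0.18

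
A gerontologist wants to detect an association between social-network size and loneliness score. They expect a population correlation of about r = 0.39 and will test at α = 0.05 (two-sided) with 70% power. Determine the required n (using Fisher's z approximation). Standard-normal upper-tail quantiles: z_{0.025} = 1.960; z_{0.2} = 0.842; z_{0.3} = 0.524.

n = 40

Fisher's z: C = ½·ln((1+r)/(1−r)) = ½·ln(2.2787) = 0.4118.
n = ((z_{α/2} + z_β)/C)² + 3.
(1.960 + 0.524) / 0.4118 = 2.484 / 0.4118 = 6.032.
n = 6.032² + 3 = 36.39 + 3 = 39.4.
Round up.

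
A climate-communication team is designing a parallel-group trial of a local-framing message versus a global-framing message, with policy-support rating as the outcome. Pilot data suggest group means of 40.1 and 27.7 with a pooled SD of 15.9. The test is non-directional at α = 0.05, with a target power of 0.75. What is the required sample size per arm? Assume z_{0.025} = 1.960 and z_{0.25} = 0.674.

Cohen's d = |M₁ − M₂| / SD_pooled = |40.1 − 27.7| / 15.9 = 12.4 / 15.9 = 0.780.
For two independent groups with equal n: n = 2·((z_{α/2} + z_β) / d)².
z_{α/2} + z_β = 1.960 + 0.674 = 2.634.
n = 2 × (2.634 / 0.780)² = 2 × 3.377² = 2 × 11.40 = 22.8.
Round up to the next whole participant.

n = 23 per group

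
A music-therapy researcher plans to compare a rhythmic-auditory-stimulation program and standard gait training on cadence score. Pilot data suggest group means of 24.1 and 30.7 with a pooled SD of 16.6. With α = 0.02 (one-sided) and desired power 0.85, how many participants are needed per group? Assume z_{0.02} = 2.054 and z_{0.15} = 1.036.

Cohen's d = |M₁ − M₂| / SD_pooled = |24.1 − 30.7| / 16.6 = 6.6 / 16.6 = 0.398.
For two independent groups with equal n: n = 2·((z_{α} + z_β) / d)².
z_{α} + z_β = 2.054 + 1.036 = 3.090.
n = 2 × (3.090 / 0.398)² = 2 × 7.764² = 2 × 60.28 = 120.6.
Round up to the next whole participant.

n = 121 per group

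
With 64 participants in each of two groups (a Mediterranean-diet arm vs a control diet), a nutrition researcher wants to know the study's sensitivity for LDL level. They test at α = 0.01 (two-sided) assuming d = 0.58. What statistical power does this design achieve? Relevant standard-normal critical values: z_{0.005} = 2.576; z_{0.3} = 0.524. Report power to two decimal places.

power ≈ 0.76

For two equal groups, power = Φ(d·√(n/2) − z_{α/2}).
d·√(n/2) = 0.58 × √(64/2) = 0.58 × 5.657 = 3.281.
z_β = 3.281 − 2.576 = 0.705.
Power = Φ(0.705) = 0.760.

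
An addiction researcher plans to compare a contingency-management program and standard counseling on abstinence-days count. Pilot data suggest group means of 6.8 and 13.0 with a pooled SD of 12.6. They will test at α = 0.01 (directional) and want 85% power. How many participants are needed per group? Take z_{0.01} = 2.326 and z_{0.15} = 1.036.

n = 94 per group

Cohen's d = |M₁ − M₂| / SD_pooled = |6.8 − 13.0| / 12.6 = 6.2 / 12.6 = 0.492.
For two independent groups with equal n: n = 2·((z_{α} + z_β) / d)².
z_{α} + z_β = 2.326 + 1.036 = 3.362.
n = 2 × (3.362 / 0.492)² = 2 × 6.833² = 2 × 46.69 = 93.4.
Round up to the next whole participant.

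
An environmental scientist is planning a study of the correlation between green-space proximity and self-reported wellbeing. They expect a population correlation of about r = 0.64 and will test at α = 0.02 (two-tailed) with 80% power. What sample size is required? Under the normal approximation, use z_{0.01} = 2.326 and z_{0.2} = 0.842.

Fisher's z: C = ½·ln((1+r)/(1−r)) = ½·ln(4.5556) = 0.7582.
n = ((z_{α/2} + z_β)/C)² + 3.
(2.326 + 0.842) / 0.7582 = 3.168 / 0.7582 = 4.178.
n = 4.178² + 3 = 17.46 + 3 = 20.5.
Round up.

n = 21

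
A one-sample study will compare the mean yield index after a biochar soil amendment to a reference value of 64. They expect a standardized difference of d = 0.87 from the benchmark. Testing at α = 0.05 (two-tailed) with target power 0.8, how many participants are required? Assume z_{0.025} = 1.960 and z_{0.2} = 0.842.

For a one-sample test: n = ((z_{α/2} + z_β) / d)².
z_{α/2} + z_β = 1.960 + 0.842 = 2.802.
n = (2.802 / 0.87)² = 3.221² = 10.37.
Round up.

n = 11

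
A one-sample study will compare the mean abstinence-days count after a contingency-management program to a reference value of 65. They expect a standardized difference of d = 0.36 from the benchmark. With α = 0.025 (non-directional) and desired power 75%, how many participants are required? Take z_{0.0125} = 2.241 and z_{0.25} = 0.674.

For a one-sample test: n = ((z_{α/2} + z_β) / d)².
z_{α/2} + z_β = 2.241 + 0.674 = 2.915.
n = (2.915 / 0.36)² = 8.097² = 65.57.
Round up.

n = 66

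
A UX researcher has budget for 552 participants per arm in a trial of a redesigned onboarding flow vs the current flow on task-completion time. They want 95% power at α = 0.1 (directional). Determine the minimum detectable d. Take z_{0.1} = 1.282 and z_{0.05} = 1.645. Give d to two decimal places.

For two independent groups of n = 552 each: d_min = (z_{α} + z_β)·√(2/n).
z-sum = 1.282 + 1.645 = 2.927.
d_min = 2.927 × √(2/552) = 2.927 × 0.0602 = 0.176.

d_min ≈ 0.18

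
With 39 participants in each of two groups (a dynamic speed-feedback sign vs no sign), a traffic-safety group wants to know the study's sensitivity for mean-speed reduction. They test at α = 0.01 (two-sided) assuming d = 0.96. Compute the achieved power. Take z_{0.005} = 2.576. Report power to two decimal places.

power ≈ 0.95

For two equal groups, power = Φ(d·√(n/2) − z_{α/2}).
d·√(n/2) = 0.96 × √(39/2) = 0.96 × 4.416 = 4.239.
z_β = 4.239 − 2.576 = 1.663.
Power = Φ(1.663) = 0.952.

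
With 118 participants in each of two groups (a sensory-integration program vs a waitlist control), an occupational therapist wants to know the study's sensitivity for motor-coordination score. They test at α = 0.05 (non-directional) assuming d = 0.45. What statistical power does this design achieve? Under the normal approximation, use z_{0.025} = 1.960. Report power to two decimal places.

power ≈ 0.93

For two equal groups, power = Φ(d·√(n/2) − z_{α/2}).
d·√(n/2) = 0.45 × √(118/2) = 0.45 × 7.681 = 3.457.
z_β = 3.457 − 1.960 = 1.497.
Power = Φ(1.497) = 0.933.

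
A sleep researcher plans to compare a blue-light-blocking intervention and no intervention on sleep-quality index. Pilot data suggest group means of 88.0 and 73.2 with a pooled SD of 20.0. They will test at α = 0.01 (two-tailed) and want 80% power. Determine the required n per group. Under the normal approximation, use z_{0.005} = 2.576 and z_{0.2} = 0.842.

n = 43 per group

Cohen's d = |M₁ − M₂| / SD_pooled = |88.0 − 73.2| / 20.0 = 14.8 / 20.0 = 0.740.
For two independent groups with equal n: n = 2·((z_{α/2} + z_β) / d)².
z_{α/2} + z_β = 2.576 + 0.842 = 3.418.
n = 2 × (3.418 / 0.740)² = 2 × 4.619² = 2 × 21.33 = 42.7.
Round up to the next whole participant.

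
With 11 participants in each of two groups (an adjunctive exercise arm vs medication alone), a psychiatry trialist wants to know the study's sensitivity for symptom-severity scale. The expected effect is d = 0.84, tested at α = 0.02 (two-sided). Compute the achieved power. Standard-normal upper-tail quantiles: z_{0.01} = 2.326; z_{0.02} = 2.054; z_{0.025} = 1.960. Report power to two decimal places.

For two equal groups, power = Φ(d·√(n/2) − z_{α/2}).
d·√(n/2) = 0.84 × √(11/2) = 0.84 × 2.345 = 1.970.
z_β = 1.970 − 2.326 = -0.356.
Power = Φ(-0.356) = 0.361.

power ≈ 0.36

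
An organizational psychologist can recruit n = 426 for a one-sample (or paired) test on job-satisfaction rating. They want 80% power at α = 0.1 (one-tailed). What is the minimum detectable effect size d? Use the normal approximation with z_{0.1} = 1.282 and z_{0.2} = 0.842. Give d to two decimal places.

d_min ≈ 0.10

For a single sample (or paired design) of n = 426: d_min = (z_{α} + z_β)/√n.
z-sum = 1.282 + 0.842 = 2.124.
d_min = 2.124 / √426 = 2.124 / 20.640 = 0.103.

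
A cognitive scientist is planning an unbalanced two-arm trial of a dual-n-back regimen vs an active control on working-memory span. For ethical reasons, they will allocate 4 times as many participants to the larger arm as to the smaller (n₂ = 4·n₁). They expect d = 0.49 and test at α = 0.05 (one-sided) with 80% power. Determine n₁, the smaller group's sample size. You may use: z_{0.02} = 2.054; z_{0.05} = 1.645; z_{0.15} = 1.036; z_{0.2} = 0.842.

n₁ = 33

With allocation ratio k = n₂/n₁ = 4, Var(x̄₁−x̄₂) = σ²(1/n₁ + 1/(k·n₁)) = σ²·(k+1)/(k·n₁).
So n₁ = (1 + 1/k)·((z_{α} + z_β)/d)² = 1.250 × (2.487/0.49)².
n₁ = 1.250 × 25.76 = 32.2.
Round up: n₁ = 33, giving n₂ = 4 × 33 = 132.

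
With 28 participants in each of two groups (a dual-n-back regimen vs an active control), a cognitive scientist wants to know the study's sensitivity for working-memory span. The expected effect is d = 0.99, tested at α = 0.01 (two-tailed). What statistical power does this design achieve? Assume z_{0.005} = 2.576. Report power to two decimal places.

power ≈ 0.87

For two equal groups, power = Φ(d·√(n/2) − z_{α/2}).
d·√(n/2) = 0.99 × √(28/2) = 0.99 × 3.742 = 3.704.
z_β = 3.704 − 2.576 = 1.128.
Power = Φ(1.128) = 0.870.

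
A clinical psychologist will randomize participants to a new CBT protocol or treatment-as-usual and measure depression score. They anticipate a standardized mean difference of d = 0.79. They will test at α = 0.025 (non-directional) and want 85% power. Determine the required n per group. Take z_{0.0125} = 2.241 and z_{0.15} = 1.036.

For two independent groups with equal n: n = 2·((z_{α/2} + z_β) / d)².
z_{α/2} + z_β = 2.241 + 1.036 = 3.277.
n = 2 × (3.277 / 0.79)² = 2 × 4.148² = 2 × 17.21 = 34.4.
Round up to the next whole participant.

n = 35 per group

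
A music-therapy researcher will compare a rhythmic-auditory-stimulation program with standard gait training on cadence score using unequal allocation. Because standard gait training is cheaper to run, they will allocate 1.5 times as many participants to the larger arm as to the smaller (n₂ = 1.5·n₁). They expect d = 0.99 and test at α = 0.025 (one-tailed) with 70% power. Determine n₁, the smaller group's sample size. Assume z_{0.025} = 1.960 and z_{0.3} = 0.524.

n₁ = 11

With allocation ratio k = n₂/n₁ = 1.5, Var(x̄₁−x̄₂) = σ²(1/n₁ + 1/(k·n₁)) = σ²·(k+1)/(k·n₁).
So n₁ = (1 + 1/k)·((z_{α} + z_β)/d)² = 1.667 × (2.484/0.99)².
n₁ = 1.667 × 6.30 = 10.5.
Round up: n₁ = 11, giving n₂ = ⌈1.5 × 11⌉ = ⌈16.5⌉ = 17.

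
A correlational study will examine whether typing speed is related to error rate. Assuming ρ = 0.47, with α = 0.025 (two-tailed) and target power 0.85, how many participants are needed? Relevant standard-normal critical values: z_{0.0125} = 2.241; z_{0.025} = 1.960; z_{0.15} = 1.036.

Fisher's z: C = ½·ln((1+r)/(1−r)) = ½·ln(2.7736) = 0.5101.
n = ((z_{α/2} + z_β)/C)² + 3.
(2.241 + 1.036) / 0.5101 = 3.277 / 0.5101 = 6.424.
n = 6.424² + 3 = 41.27 + 3 = 44.3.
Round up.

n = 45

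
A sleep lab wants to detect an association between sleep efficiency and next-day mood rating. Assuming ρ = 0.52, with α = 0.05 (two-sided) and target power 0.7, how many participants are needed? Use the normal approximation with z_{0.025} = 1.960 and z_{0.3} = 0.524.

n = 22

Fisher's z: C = ½·ln((1+r)/(1−r)) = ½·ln(3.1667) = 0.5763.
n = ((z_{α/2} + z_β)/C)² + 3.
(1.960 + 0.524) / 0.5763 = 2.484 / 0.5763 = 4.310.
n = 4.310² + 3 = 18.58 + 3 = 21.6.
Round up.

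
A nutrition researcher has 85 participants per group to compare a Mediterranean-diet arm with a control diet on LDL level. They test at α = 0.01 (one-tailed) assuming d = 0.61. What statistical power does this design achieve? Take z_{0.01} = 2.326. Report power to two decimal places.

power ≈ 0.95

For two equal groups, power = Φ(d·√(n/2) − z_{α}).
d·√(n/2) = 0.61 × √(85/2) = 0.61 × 6.519 = 3.977.
z_β = 3.977 − 2.326 = 1.651.
Power = Φ(1.651) = 0.951.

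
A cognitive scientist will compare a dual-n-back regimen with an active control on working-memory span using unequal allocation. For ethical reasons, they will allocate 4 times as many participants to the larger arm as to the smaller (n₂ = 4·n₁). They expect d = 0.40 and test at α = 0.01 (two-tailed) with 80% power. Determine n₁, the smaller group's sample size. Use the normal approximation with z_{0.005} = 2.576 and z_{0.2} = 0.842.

n₁ = 92

With allocation ratio k = n₂/n₁ = 4, Var(x̄₁−x̄₂) = σ²(1/n₁ + 1/(k·n₁)) = σ²·(k+1)/(k·n₁).
So n₁ = (1 + 1/k)·((z_{α/2} + z_β)/d)² = 1.250 × (3.418/0.40)².
n₁ = 1.250 × 73.02 = 91.3.
Round up: n₁ = 92, giving n₂ = 4 × 92 = 368.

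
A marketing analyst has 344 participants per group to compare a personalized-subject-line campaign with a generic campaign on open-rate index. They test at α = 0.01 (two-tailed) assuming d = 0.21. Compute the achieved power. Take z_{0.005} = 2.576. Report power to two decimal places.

power ≈ 0.57

For two equal groups, power = Φ(d·√(n/2) − z_{α/2}).
d·√(n/2) = 0.21 × √(344/2) = 0.21 × 13.115 = 2.754.
z_β = 2.754 − 2.576 = 0.178.
Power = Φ(0.178) = 0.571.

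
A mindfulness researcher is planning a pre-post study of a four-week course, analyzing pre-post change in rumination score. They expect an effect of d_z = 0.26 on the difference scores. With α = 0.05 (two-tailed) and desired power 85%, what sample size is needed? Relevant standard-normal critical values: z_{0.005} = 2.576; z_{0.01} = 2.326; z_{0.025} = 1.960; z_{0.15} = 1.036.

For a paired (one-sample on differences) test: n = ((z_{α/2} + z_β) / d)².
z_{α/2} + z_β = 1.960 + 1.036 = 2.996.
n = (2.996 / 0.26)² = 11.523² = 132.78.
Round up.

n = 133 pairs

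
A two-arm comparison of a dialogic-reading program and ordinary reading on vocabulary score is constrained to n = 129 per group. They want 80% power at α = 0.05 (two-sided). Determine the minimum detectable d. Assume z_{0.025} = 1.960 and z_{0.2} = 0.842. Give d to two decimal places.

For two independent groups of n = 129 each: d_min = (z_{α/2} + z_β)·√(2/n).
z-sum = 1.960 + 0.842 = 2.802.
d_min = 2.802 × √(2/129) = 2.802 × 0.1245 = 0.349.

d_min ≈ 0.35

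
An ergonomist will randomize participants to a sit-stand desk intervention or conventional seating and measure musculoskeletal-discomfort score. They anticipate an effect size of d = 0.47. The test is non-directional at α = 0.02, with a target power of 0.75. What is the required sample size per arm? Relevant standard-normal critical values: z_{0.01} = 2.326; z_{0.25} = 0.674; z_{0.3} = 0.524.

For two independent groups with equal n: n = 2·((z_{α/2} + z_β) / d)².
z_{α/2} + z_β = 2.326 + 0.674 = 3.000.
n = 2 × (3.000 / 0.47)² = 2 × 6.383² = 2 × 40.74 = 81.5.
Round up to the next whole participant.

n = 82 per group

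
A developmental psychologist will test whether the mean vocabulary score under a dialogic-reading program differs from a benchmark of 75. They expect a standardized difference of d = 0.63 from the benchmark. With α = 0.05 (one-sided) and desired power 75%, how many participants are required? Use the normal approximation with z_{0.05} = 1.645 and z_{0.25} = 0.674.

n = 14

For a one-sample test: n = ((z_{α} + z_β) / d)².
z_{α} + z_β = 1.645 + 0.674 = 2.319.
n = (2.319 / 0.63)² = 3.681² = 13.55.
Round up.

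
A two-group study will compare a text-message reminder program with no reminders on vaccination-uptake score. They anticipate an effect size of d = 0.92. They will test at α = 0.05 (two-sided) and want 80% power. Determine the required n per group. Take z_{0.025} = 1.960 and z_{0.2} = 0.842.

n = 19 per group

For two independent groups with equal n: n = 2·((z_{α/2} + z_β) / d)².
z_{α/2} + z_β = 1.960 + 0.842 = 2.802.
n = 2 × (2.802 / 0.92)² = 2 × 3.046² = 2 × 9.28 = 18.6.
Round up to the next whole participant.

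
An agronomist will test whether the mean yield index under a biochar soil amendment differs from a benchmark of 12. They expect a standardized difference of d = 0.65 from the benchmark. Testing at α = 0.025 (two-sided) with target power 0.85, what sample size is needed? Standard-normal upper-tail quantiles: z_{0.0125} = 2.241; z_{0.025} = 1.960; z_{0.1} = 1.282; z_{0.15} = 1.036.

n = 26

For a one-sample test: n = ((z_{α/2} + z_β) / d)².
z_{α/2} + z_β = 2.241 + 1.036 = 3.277.
n = (3.277 / 0.65)² = 5.042² = 25.42.
Round up.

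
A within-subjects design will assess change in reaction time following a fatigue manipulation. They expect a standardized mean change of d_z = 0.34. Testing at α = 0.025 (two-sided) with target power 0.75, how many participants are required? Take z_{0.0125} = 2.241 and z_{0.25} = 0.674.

For a paired (one-sample on differences) test: n = ((z_{α/2} + z_β) / d)².
z_{α/2} + z_β = 2.241 + 0.674 = 2.915.
n = (2.915 / 0.34)² = 8.574² = 73.51.
Round up.

n = 74 pairs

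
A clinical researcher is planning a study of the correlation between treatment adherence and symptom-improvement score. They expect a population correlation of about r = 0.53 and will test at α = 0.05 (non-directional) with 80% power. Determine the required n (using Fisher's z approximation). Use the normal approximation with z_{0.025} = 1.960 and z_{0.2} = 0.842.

n = 26

Fisher's z: C = ½·ln((1+r)/(1−r)) = ½·ln(3.2553) = 0.5901.
n = ((z_{α/2} + z_β)/C)² + 3.
(1.960 + 0.842) / 0.5901 = 2.802 / 0.5901 = 4.748.
n = 4.748² + 3 = 22.55 + 3 = 25.5.
Round up.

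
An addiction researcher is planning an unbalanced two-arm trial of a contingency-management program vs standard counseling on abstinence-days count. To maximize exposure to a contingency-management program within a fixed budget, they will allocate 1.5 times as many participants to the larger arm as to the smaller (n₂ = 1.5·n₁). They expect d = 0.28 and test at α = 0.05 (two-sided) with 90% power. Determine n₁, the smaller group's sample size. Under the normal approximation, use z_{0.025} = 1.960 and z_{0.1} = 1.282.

With allocation ratio k = n₂/n₁ = 1.5, Var(x̄₁−x̄₂) = σ²(1/n₁ + 1/(k·n₁)) = σ²·(k+1)/(k·n₁).
So n₁ = (1 + 1/k)·((z_{α/2} + z_β)/d)² = 1.667 × (3.242/0.28)².
n₁ = 1.667 × 134.06 = 223.4.
Round up: n₁ = 224, giving n₂ = 1.5 × 224 = 336.

n₁ = 224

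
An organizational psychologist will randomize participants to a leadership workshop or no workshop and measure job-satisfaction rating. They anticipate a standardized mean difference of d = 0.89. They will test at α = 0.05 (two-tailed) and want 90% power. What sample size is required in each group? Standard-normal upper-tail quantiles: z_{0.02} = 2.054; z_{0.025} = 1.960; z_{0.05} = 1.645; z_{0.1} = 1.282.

For two independent groups with equal n: n = 2·((z_{α/2} + z_β) / d)².
z_{α/2} + z_β = 1.960 + 1.282 = 3.242.
n = 2 × (3.242 / 0.89)² = 2 × 3.643² = 2 × 13.27 = 26.5.
Round up to the next whole participant.

n = 27 per group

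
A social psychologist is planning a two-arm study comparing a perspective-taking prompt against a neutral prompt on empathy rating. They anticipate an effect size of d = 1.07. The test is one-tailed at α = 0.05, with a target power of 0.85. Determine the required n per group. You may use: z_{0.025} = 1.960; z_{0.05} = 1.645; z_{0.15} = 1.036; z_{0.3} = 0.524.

n = 13 per group

For two independent groups with equal n: n = 2·((z_{α} + z_β) / d)².
z_{α} + z_β = 1.645 + 1.036 = 2.681.
n = 2 × (2.681 / 1.07)² = 2 × 2.506² = 2 × 6.28 = 12.6.
Round up to the next whole participant.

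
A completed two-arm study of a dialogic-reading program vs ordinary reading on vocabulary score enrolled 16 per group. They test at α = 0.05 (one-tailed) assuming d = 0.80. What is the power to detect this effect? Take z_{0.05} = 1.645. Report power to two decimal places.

power ≈ 0.73

For two equal groups, power = Φ(d·√(n/2) − z_{α}).
d·√(n/2) = 0.80 × √(16/2) = 0.80 × 2.828 = 2.263.
z_β = 2.263 − 1.645 = 0.618.
Power = Φ(0.618) = 0.732.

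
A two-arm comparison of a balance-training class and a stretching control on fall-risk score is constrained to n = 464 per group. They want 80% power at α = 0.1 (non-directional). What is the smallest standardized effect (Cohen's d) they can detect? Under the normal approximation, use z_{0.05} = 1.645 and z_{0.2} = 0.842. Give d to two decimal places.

For two independent groups of n = 464 each: d_min = (z_{α/2} + z_β)·√(2/n).
z-sum = 1.645 + 0.842 = 2.487.
d_min = 2.487 × √(2/464) = 2.487 × 0.0657 = 0.163.

d_min ≈ 0.16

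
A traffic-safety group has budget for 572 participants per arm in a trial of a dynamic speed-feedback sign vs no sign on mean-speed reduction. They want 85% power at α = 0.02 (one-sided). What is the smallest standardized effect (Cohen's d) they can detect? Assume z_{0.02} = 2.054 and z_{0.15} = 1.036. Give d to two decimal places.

d_min ≈ 0.18

For two independent groups of n = 572 each: d_min = (z_{α} + z_β)·√(2/n).
z-sum = 2.054 + 1.036 = 3.090.
d_min = 3.090 × √(2/572) = 3.090 × 0.0591 = 0.183.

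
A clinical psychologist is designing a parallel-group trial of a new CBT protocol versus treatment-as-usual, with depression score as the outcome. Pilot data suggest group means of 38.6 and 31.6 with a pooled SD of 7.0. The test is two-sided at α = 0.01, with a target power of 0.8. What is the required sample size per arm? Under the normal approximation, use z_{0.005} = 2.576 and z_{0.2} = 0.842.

n = 24 per group

Cohen's d = |M₁ − M₂| / SD_pooled = |38.6 − 31.6| / 7.0 = 7.0 / 7.0 = 1.000.
For two independent groups with equal n: n = 2·((z_{α/2} + z_β) / d)².
z_{α/2} + z_β = 2.576 + 0.842 = 3.418.
n = 2 × (3.418 / 1.000)² = 2 × 3.418² = 2 × 11.68 = 23.4.
Round up to the next whole participant.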